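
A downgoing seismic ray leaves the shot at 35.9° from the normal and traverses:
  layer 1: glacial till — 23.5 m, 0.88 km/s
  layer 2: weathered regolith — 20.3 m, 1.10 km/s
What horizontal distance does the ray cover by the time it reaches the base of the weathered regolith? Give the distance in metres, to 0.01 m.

Apply Snell's law at each interface; in layer i the horizontal offset is hᵢ·tan θᵢ.
Layer 1: θ = 35.90°; offset = 23.5·tan 35.90° = 17.0112 m.
Layer 2: sin θ = 1.10·sin 35.9°/0.88 = 0.7330, θ = 47.14°; offset = 20.3·tan 47.14° = 21.8726 m.
Summing the layer offsets gives 38.8838 m.

38.88 m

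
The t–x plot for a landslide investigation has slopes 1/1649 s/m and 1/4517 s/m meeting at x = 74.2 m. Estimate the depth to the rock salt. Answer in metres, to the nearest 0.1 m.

25.3 m

h = (x_cross/2)·√((V₂−V₁)/(V₂+V₁)).
(V₂−V₁)/(V₂+V₁) = (4517−1649)/(4517+1649) = 0.4651; √ = 0.6820.
h = (74.2/2)·0.6820 = 25.30 m.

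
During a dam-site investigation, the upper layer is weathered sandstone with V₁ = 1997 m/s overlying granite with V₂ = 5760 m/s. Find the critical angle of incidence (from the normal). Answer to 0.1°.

20.3°

At critical incidence the refracted ray runs along the interface (θ₂ = 90°), so sin θ_c = V₁/V₂.
θ_c = arcsin(1997/5760) = arcsin 0.3467 = 20.29°.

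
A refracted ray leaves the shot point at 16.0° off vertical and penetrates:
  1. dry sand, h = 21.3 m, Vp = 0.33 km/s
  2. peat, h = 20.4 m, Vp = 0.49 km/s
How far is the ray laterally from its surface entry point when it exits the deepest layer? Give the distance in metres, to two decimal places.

15.26 m

Apply Snell's law at each interface; in layer i the horizontal offset is hᵢ·tan θᵢ.
Layer 1: θ = 16.00°; offset = 21.3·tan 16.00° = 6.1077 m.
Layer 2: sin θ = 0.49·sin 16.0°/0.33 = 0.4093, θ = 24.16°; offset = 20.4·tan 24.16° = 9.1508 m.
Summing the layer offsets gives 15.2585 m.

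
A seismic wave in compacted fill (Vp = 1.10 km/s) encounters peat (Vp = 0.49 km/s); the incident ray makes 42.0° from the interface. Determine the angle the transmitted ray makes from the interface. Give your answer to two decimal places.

70.67°

Convert to the normal: θ₁ = 90° − 42.0° = 48.0°.
sin θ₁/V₁ = sin θ₂/V₂ ⇒ sin θ₂ = 0.49·sin 48.0°/1.10 = 0.49·0.7431/1.10 = 0.3310.
θ₂ = sin⁻¹(0.3310) = 19.33° (from vertical).
From the interface: 90° − 19.33° = 70.67°.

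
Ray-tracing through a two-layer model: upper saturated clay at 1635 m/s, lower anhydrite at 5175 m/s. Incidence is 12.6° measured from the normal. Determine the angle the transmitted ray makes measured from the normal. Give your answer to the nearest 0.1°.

43.7°

sin θ₁/V₁ = sin θ₂/V₂ ⇒ sin θ₂ = 5175·sin 12.6°/1635 = 5175·0.2181/1635 = 0.6905.
θ₂ = sin⁻¹(0.6905) = 43.67° (from vertical).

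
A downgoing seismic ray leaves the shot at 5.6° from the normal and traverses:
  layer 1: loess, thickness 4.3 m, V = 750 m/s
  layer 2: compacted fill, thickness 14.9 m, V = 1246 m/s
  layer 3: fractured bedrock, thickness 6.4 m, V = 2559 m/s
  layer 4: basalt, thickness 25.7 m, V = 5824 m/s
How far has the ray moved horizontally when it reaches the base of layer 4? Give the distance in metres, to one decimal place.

Ray parameter p = sin 5.6° / 750 m/s = 1.3011e-04 s/m.
Layer 1: θ = 5.60°; offset = 4.3·tan 5.60° = 0.422 m.
Layer 2: sin θ = p·1246 = 0.1621 → θ = 9.33°; offset = 14.9·tan 9.33° = 2.448 m.
Layer 3: sin θ = p·2559 = 0.3330 → θ = 19.45°; offset = 6.4·tan 19.45° = 2.260 m.
Layer 4: sin θ = p·5824 = 0.7578 → θ = 49.27°; offset = 25.7·tan 49.27° = 29.845 m.
Summing the layer offsets gives 34.974 m.

35.0 m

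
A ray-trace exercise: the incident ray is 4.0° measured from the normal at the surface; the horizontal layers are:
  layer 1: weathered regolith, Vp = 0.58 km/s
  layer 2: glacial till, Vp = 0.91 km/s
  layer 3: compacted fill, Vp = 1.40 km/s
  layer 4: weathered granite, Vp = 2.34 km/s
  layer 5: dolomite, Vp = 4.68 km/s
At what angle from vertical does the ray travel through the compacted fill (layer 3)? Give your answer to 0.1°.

9.7°

Snell's law across each interface conserves sin θ / V, so sin θ_3 = V_3·sin θ₁/V₁.
sin θ_3 = 1.40 × sin 4.0° / 0.58 = 0.1684.
θ_3 = arcsin 0.1684 = 9.69°.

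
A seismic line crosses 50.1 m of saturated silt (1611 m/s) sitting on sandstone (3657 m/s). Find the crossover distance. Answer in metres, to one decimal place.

160.8 m

θ_c = arcsin(1611/3657) = 26.14°, so cos θ_c = 0.8977 and tᵢ = 2h cos θ_c/V₁ = 0.0558 s.
At crossover x/V₁ = x/V₂ + tᵢ ⇒ x = tᵢ/(1/V₁ − 1/V₂) = 0.05584/(6.2073e-04 − 2.7345e-04) = 160.78 m.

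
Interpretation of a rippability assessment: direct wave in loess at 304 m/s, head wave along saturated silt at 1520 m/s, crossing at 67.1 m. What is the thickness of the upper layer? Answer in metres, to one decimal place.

27.4 m

h = (x_cross/2)·√((V₂−V₁)/(V₂+V₁)).
(V₂−V₁)/(V₂+V₁) = (1520−304)/(1520+304) = 0.6667; √ = 0.8165.
h = (67.1/2)·0.8165 = 27.39 m.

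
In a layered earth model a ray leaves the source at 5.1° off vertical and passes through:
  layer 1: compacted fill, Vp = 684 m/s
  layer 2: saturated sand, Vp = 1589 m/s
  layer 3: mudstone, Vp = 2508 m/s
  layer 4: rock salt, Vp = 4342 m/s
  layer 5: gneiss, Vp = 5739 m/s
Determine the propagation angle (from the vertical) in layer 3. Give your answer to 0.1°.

19.0°

Ray parameter p = sin 5.1° / 684 = 1.2996e-04 s/m.
sin θ_3 = p·V_3 = 1.2996e-04 × 2508 = 0.3259.
θ_3 = 19.02° from the vertical.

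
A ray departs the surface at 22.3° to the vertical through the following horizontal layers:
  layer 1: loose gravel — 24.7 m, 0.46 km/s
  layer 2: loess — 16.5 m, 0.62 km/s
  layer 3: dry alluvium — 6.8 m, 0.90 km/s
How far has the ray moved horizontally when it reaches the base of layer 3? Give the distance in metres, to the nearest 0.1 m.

p = sin θ₁/V₁ = sin 22.3°/0.46 = 8.2490e-01 s/km is conserved through the stack.
Layer 1: θ = 22.30°; offset = 24.7·tan 22.30° = 10.130 m.
Layer 2: sin θ = p·0.62 = 0.5114 → θ = 30.76°; offset = 16.5·tan 30.76° = 9.820 m.
Layer 3: sin θ = p·0.90 = 0.7424 → θ = 47.94°; offset = 6.8·tan 47.94° = 7.536 m.
Summing the layer offsets gives 27.486 m.

27.5 m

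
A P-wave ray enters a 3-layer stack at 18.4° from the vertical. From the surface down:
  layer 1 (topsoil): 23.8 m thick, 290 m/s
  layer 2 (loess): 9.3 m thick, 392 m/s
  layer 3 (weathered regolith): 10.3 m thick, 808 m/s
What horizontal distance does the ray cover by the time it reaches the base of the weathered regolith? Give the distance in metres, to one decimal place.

31.3 m

Ray parameter p = sin 18.4° / 290 m/s = 1.0884e-03 s/m.
Layer 1: θ = 18.40°; offset = 23.8·tan 18.40° = 7.917 m.
Layer 2: sin θ = p·392 = 0.4267 → θ = 25.26°; offset = 9.3·tan 25.26° = 4.387 m.
Layer 3: sin θ = p·808 = 0.8795 → θ = 61.58°; offset = 10.3·tan 61.58° = 19.032 m.
Summing the layer offsets gives 31.336 m.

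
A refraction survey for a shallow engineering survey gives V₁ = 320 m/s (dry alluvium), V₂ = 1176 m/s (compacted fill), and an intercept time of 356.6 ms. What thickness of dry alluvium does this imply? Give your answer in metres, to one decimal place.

59.3 m

θ_c = arcsin(320/1176) = 15.79°; cos θ_c = 0.9623.
tᵢ = 2h cos θ_c/V₁ ⇒ h = tᵢ·V₁/(2 cos θ_c) = 0.3566·320/(2·0.9623) = 59.29 m.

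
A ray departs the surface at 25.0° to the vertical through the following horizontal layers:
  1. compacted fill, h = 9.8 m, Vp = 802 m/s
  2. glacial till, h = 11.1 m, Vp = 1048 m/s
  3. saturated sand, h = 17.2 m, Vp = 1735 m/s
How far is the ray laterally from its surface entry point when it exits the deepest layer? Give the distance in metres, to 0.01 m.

50.74 m

Ray parameter p = sin 25.0° / 802 m/s = 5.2696e-04 s/m.
Layer 1: θ = 25.00°; offset = 9.8·tan 25.00° = 4.5698 m.
Layer 2: sin θ = p·1048 = 0.5522 → θ = 33.52°; offset = 11.1·tan 33.52° = 7.3529 m.
Layer 3: sin θ = p·1735 = 0.9143 → θ = 66.10°; offset = 17.2·tan 66.10° = 38.8176 m.
Total horizontal offset = 50.7403 m.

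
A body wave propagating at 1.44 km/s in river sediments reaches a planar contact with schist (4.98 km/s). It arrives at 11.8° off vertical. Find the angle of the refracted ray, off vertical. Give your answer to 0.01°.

45.01°

sin θ₁/V₁ = sin θ₂/V₂ ⇒ sin θ₂ = 4.98·sin 11.8°/1.44 = 4.98·0.2045/1.44 = 0.7072.
θ₂ = arcsin 0.7072 = 45.01° from the normal.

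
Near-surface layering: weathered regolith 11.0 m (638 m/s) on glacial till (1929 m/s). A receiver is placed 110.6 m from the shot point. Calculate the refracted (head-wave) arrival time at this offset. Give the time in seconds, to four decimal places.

0.0899 s

θ_c = arcsin(V₁/V₂) = arcsin(638/1929) = 19.31°, cos θ_c = 0.9437.
Intercept time tᵢ = 2h cos θ_c / V₁ = 2·11.0·0.9437/638 = 0.03254 s.
t = x/V₂ + tᵢ = 110.6/1929 + 0.03254 = 0.08988 s.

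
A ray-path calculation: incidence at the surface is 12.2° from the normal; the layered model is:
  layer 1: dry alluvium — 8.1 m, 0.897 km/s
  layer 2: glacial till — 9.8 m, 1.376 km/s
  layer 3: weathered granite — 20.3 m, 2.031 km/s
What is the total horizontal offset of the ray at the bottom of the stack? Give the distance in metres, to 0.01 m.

16.17 m

p = sin θ₁/V₁ = sin 12.2°/0.897 = 2.3559e-01 s/km is conserved through the stack.
Layer 1: θ = 12.20°; offset = 8.1·tan 12.20° = 1.7513 m.
Layer 2: sin θ = p·1.376 = 0.3242 → θ = 18.92°; offset = 9.8·tan 18.92° = 3.3582 m.
Layer 3: sin θ = p·2.031 = 0.4785 → θ = 28.59°; offset = 20.3·tan 28.59° = 11.0617 m.
Total horizontal offset = 16.1712 m.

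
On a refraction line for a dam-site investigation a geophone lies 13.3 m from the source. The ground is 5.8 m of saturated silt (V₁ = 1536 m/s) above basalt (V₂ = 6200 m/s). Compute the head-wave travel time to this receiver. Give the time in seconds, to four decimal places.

0.0095 s

θ_c = arcsin(V₁/V₂) = arcsin(1536/6200) = 14.34°, cos θ_c = 0.9688.
Intercept time tᵢ = 2h cos θ_c / V₁ = 2·5.8·0.9688/1536 = 0.00732 s.
t = x/V₂ + tᵢ = 13.3/6200 + 0.00732 = 0.00946 s.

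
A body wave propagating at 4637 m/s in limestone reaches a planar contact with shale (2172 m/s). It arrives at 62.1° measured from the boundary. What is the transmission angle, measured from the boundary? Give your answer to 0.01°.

77.34°

Angle from the normal: 90° − 62.1° = 27.9°.
Snell's law: sin θ₂ = (V₂/V₁)·sin θ₁ = (2172/4637)·sin 27.9° = 0.2192.
θ₂ = sin⁻¹(0.2192) = 12.66° (from vertical).
From the interface: 90° − 12.66° = 77.34°.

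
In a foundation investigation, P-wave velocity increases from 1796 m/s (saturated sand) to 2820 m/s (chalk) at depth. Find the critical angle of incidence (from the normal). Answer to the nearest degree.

At critical incidence the refracted ray runs along the interface (θ₂ = 90°), so sin θ_c = V₁/V₂.
θ_c = arcsin(1796/2820) = arcsin 0.6369 = 39.56°.

40°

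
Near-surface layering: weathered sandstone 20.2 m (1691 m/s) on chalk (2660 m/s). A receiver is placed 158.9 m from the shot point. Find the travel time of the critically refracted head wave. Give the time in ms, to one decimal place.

78.2 ms

θ_c = arcsin(V₁/V₂) = arcsin(1691/2660) = 39.47°, cos θ_c = 0.7719.
Intercept time tᵢ = 2h cos θ_c / V₁ = 2·20.2·0.7719/1691 = 0.01844 s.
t = x/V₂ + tᵢ = 158.9/2660 + 0.01844 = 0.07818 s.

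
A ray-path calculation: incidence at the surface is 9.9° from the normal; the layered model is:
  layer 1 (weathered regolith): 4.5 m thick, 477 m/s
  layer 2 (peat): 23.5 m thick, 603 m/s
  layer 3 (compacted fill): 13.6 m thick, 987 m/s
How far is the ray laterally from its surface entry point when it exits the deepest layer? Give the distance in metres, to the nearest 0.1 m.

p = sin θ₁/V₁ = sin 9.9°/477 = 3.6044e-04 s/m is conserved through the stack.
Layer 1: θ = 9.90°; offset = 4.5·tan 9.90° = 0.785 m.
Layer 2: sin θ = p·603 = 0.2173 → θ = 12.55°; offset = 23.5·tan 12.55° = 5.233 m.
Layer 3: sin θ = p·987 = 0.3558 → θ = 20.84°; offset = 13.6·tan 20.84° = 5.177 m.
Σ offsets = 11.195 m.

11.2 m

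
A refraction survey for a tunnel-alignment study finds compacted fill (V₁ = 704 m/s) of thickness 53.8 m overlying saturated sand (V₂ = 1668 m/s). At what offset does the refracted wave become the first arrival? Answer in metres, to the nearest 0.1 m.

168.8 m

θ_c = arcsin(704/1668) = 24.96°, so cos θ_c = 0.9066 and tᵢ = 2h cos θ_c/V₁ = 0.1386 s.
At crossover x/V₁ = x/V₂ + tᵢ ⇒ x = tᵢ/(1/V₁ − 1/V₂) = 0.13856/(1.4205e-03 − 5.9952e-04) = 168.78 m.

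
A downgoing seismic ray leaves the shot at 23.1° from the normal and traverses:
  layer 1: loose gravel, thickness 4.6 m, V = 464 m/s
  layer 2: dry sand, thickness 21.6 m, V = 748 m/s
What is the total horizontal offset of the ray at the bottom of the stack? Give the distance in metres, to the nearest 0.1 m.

Apply Snell's law at each interface; in layer i the horizontal offset is hᵢ·tan θᵢ.
Layer 1: θ = 23.10°; offset = 4.6·tan 23.10° = 1.962 m.
Layer 2: sin θ = 748·sin 23.1°/464 = 0.6325, θ = 39.23°; offset = 21.6·tan 39.23° = 17.637 m.
Total horizontal offset = 19.599 m.

19.6 m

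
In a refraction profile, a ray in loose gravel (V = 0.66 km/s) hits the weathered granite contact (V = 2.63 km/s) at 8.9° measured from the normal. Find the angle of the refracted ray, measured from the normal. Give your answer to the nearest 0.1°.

sin θ₁/V₁ = sin θ₂/V₂ ⇒ sin θ₂ = 2.63·sin 8.9°/0.66 = 2.63·0.1547/0.66 = 0.6165.
θ₂ = sin⁻¹(0.6165) = 38.06° (from vertical).

38.1°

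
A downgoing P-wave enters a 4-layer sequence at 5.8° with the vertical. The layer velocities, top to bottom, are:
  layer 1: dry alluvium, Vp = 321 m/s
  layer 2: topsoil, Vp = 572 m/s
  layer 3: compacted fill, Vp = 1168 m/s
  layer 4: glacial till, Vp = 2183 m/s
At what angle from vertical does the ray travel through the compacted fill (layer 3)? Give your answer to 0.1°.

21.6°

Snell's law across each interface conserves sin θ / V, so sin θ_3 = V_3·sin θ₁/V₁.
sin θ_3 = 1168 × sin 5.8° / 321 = 0.3677.
θ_3 = arcsin 0.3677 = 21.57°.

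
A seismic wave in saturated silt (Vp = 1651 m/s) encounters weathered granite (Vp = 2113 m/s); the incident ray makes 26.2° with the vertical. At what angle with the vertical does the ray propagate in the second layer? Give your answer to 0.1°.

Snell's law: sin θ₂ = (V₂/V₁)·sin θ₁ = (2113/1651)·sin 26.2° = 0.5651.
θ₂ = arcsin 0.5651 = 34.41° from the normal.

34.4°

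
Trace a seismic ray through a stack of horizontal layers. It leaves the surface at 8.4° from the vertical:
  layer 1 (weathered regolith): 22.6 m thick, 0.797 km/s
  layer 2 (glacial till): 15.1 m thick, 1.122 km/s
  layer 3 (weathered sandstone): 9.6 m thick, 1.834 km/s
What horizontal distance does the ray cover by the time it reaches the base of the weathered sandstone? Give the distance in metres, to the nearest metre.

p = sin θ₁/V₁ = sin 8.4°/0.797 = 1.8329e-01 s/km is conserved through the stack.
Layer 1: θ = 8.40°; offset = 22.6·tan 8.40° = 3.337 m.
Layer 2: sin θ = p·1.122 = 0.2057 → θ = 11.87°; offset = 15.1·tan 11.87° = 3.173 m.
Layer 3: sin θ = p·1.834 = 0.3362 → θ = 19.64°; offset = 9.6·tan 19.64° = 3.426 m.
Σ offsets = 9.937 m.

10 m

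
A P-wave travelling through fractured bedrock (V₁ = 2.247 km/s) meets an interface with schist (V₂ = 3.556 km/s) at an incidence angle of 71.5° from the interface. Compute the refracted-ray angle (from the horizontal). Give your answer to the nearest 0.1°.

59.9°

Convert to the normal: θ₁ = 90° − 71.5° = 18.5°.
Snell's law: sin θ₂ = (V₂/V₁)·sin θ₁ = (3.556/2.247)·sin 18.5° = 0.5022.
θ₂ = arcsin 0.5022 = 30.14° from the normal.
From the interface: 90° − 30.14° = 59.86°.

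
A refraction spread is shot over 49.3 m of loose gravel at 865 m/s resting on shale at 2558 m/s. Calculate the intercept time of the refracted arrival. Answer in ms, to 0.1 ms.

θ_c = arcsin(V₁/V₂) = arcsin(865/2558) = 19.76°; cos θ_c = 0.9411.
tᵢ = 2h·cos θ_c / V₁ = 2·49.3·0.9411 / 865 = 0.10727 s.

107.3 ms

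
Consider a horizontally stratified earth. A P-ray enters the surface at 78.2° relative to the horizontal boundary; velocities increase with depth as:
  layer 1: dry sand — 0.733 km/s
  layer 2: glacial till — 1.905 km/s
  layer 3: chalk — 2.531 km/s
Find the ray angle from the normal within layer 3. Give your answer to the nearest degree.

45°

From the normal: θ₁ = 90° − 78.2° = 11.8°.
Ray parameter p = sin 11.8° / 0.733 = 2.7899e-01 s/km.
sin θ_3 = p·V_3 = 2.7899e-01 × 2.531 = 0.7061.
θ_3 = arcsin 0.7061 = 44.92°.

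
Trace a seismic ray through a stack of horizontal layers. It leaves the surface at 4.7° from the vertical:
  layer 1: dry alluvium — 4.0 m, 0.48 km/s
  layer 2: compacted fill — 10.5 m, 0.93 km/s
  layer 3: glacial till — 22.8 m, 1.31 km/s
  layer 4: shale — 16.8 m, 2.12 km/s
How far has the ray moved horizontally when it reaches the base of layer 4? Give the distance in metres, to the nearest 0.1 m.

13.8 m

Ray parameter p = sin 4.7° / 0.48 km/s = 1.7071e-01 s/km.
Layer 1: θ = 4.70°; offset = 4.0·tan 4.70° = 0.329 m.
Layer 2: sin θ = p·0.93 = 0.1588 → θ = 9.13°; offset = 10.5·tan 9.13° = 1.688 m.
Layer 3: sin θ = p·1.31 = 0.2236 → θ = 12.92°; offset = 22.8·tan 12.92° = 5.231 m.
Layer 4: sin θ = p·2.12 = 0.3619 → θ = 21.22°; offset = 16.8·tan 21.22° = 6.522 m.
Σ offsets = 13.770 m.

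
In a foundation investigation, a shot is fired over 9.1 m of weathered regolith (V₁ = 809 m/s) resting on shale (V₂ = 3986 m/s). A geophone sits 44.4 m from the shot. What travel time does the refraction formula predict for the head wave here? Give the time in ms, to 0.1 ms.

t = x/V₂ + 2h·√(V₂²−V₁²)/(V₁V₂).
√(V₂²−V₁²) = √(3986²−809²) = 3903.0 m/s; delay term = 2·9.1·3903.0/(809·3986) = 0.02203 s.
t = 44.4/3986 + 0.02203 = 0.03317 s.

33.2 ms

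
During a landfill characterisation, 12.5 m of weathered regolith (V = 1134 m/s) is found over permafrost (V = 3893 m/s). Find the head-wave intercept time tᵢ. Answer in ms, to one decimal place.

21.1 ms

tᵢ = 2h·√(V₂²−V₁²)/(V₁V₂).
√(V₂²−V₁²) = √(3893²−1134²) = 3724.2 m/s.
tᵢ = 2·12.5·3724.2/(1134·3893) = 0.02109 s.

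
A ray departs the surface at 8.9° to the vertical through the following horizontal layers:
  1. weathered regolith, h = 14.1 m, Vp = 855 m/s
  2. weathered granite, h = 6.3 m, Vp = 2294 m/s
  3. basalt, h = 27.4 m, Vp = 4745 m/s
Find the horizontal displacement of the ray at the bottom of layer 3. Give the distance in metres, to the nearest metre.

p = sin θ₁/V₁ = sin 8.9°/855 = 1.8095e-04 s/m is conserved through the stack.
Layer 1: θ = 8.90°; offset = 14.1·tan 8.90° = 2.208 m.
Layer 2: sin θ = p·2294 = 0.4151 → θ = 24.53°; offset = 6.3·tan 24.53° = 2.874 m.
Layer 3: sin θ = p·4745 = 0.8586 → θ = 59.16°; offset = 27.4·tan 59.16° = 45.890 m.
Summing the layer offsets gives 50.973 m.

51 m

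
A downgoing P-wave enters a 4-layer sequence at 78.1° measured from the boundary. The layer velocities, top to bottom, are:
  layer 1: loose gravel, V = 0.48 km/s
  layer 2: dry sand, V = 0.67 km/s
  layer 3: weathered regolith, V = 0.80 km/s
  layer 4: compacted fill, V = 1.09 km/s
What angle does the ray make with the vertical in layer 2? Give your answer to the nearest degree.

From the normal: θ₁ = 90° − 78.1° = 11.9°.
Ray parameter p = sin 11.9° / 0.48 = 4.2959e-01 s/km.
sin θ_2 = p·V_2 = 4.2959e-01 × 0.67 = 0.2878.
θ_2 = 16.73° from the vertical.

17°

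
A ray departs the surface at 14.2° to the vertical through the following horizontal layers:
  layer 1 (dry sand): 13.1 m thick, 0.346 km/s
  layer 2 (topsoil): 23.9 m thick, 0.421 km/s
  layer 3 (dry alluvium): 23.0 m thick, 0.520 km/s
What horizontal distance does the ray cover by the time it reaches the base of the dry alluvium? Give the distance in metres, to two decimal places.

19.91 m

p = sin θ₁/V₁ = sin 14.2°/0.346 = 7.0898e-01 s/km is conserved through the stack.
Layer 1: θ = 14.20°; offset = 13.1·tan 14.20° = 3.3148 m.
Layer 2: sin θ = p·0.421 = 0.2985 → θ = 17.37°; offset = 23.9·tan 17.37° = 7.4744 m.
Layer 3: sin θ = p·0.520 = 0.3687 → θ = 21.63°; offset = 23.0·tan 21.63° = 9.1220 m.
Σ offsets = 19.9112 m.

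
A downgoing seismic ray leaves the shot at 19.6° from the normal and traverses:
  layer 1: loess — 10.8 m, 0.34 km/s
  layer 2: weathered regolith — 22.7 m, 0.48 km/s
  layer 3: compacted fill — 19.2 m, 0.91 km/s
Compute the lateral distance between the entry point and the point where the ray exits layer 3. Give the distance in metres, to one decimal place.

55.2 m

Apply Snell's law at each interface; in layer i the horizontal offset is hᵢ·tan θᵢ.
Layer 1: θ = 19.60°; offset = 10.8·tan 19.60° = 3.846 m.
Layer 2: sin θ = 0.48·sin 19.6°/0.34 = 0.4736, θ = 28.27°; offset = 22.7·tan 28.27° = 12.206 m.
Layer 3: sin θ = 0.91·sin 19.6°/0.34 = 0.8978, θ = 63.87°; offset = 19.2·tan 63.87° = 39.147 m.
Total horizontal offset = 55.198 m.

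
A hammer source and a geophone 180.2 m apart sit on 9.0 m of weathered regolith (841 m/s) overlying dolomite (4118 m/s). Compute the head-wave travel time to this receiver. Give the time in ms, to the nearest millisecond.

65 ms

t = x/V₂ + 2h·√(V₂²−V₁²)/(V₁V₂).
√(V₂²−V₁²) = √(4118²−841²) = 4031.2 m/s; delay term = 2·9.0·4031.2/(841·4118) = 0.02095 s.
t = 180.2/4118 + 0.02095 = 0.06471 s.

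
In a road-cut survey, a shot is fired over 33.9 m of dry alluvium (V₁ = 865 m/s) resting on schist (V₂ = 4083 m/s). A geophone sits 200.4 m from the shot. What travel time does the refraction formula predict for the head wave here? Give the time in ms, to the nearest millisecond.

θ_c = arcsin(V₁/V₂) = arcsin(865/4083) = 12.23°, cos θ_c = 0.9773.
Intercept time tᵢ = 2h cos θ_c / V₁ = 2·33.9·0.9773/865 = 0.07660 s.
t = x/V₂ + tᵢ = 200.4/4083 + 0.07660 = 0.12568 s.

126 ms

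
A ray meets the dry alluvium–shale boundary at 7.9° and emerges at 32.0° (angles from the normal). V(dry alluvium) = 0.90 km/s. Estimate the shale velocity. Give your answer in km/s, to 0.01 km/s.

sin 7.9° = 0.1374; sin 32.0° = 0.5299.
V₂ = V₁·(sin θ₂/sin θ₁) = 0.90·(0.5299/0.1374) = 3.47 km/s.

3.47 km/s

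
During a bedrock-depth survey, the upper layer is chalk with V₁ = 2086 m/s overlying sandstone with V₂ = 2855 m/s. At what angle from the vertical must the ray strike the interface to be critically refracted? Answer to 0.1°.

At critical incidence the refracted ray runs along the interface (θ₂ = 90°), so sin θ_c = V₁/V₂.
θ_c = arcsin(2086/2855) = arcsin 0.7306 = 46.94°.

46.9°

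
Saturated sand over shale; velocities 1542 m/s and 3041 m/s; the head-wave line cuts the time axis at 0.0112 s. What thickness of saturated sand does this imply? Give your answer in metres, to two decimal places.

10.02 m

h = tᵢ·V₁·V₂ / (2·√(V₂²−V₁²)).
√(V₂²−V₁²) = √(3041² − 1542²) = 2621.1 m/s.
h = 0.0112 s × 1542 × 3041 / (2 × 2621.1) = 10.02 m.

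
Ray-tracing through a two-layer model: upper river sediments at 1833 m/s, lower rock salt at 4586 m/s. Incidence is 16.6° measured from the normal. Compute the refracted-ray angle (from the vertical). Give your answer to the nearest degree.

46°

sin θ₁/V₁ = sin θ₂/V₂ ⇒ sin θ₂ = 4586·sin 16.6°/1833 = 4586·0.2857/1833 = 0.7148.
θ₂ = sin⁻¹(0.7148) = 45.62° (from vertical).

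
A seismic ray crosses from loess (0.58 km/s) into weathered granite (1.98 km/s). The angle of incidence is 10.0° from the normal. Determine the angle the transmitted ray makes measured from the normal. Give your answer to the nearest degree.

Snell's law: sin θ₂ = (V₂/V₁)·sin θ₁ = (1.98/0.58)·sin 10.0° = 0.5928.
θ₂ = arcsin 0.5928 = 36.36° from the normal.

36°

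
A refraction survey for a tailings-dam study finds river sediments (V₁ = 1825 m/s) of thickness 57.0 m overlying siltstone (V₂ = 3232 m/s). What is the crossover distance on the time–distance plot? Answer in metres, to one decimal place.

θ_c = arcsin(1825/3232) = 34.38°, so cos θ_c = 0.8253 and tᵢ = 2h cos θ_c/V₁ = 0.0516 s.
At crossover x/V₁ = x/V₂ + tᵢ ⇒ x = tᵢ/(1/V₁ − 1/V₂) = 0.05155/(5.4795e-04 − 3.0941e-04) = 216.12 m.

216.1 m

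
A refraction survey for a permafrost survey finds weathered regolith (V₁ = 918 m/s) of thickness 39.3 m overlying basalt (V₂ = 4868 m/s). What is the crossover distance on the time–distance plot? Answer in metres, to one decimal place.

95.1 m

θ_c = arcsin(918/4868) = 10.87°, so cos θ_c = 0.9821 and tᵢ = 2h cos θ_c/V₁ = 0.0841 s.
At crossover x/V₁ = x/V₂ + tᵢ ⇒ x = tᵢ/(1/V₁ − 1/V₂) = 0.08408/(1.0893e-03 − 2.0542e-04) = 95.13 m.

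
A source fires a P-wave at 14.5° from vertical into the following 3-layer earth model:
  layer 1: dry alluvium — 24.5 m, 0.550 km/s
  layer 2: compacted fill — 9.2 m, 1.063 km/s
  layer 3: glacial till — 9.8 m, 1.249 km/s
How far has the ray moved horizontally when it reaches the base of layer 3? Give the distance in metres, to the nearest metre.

18 m

Ray parameter p = sin 14.5° / 0.550 km/s = 4.5524e-01 s/km.
Layer 1: θ = 14.50°; offset = 24.5·tan 14.50° = 6.336 m.
Layer 2: sin θ = p·1.063 = 0.4839 → θ = 28.94°; offset = 9.2·tan 28.94° = 5.087 m.
Layer 3: sin θ = p·1.249 = 0.5686 → θ = 34.65°; offset = 9.8·tan 34.65° = 6.774 m.
Summing the layer offsets gives 18.197 m.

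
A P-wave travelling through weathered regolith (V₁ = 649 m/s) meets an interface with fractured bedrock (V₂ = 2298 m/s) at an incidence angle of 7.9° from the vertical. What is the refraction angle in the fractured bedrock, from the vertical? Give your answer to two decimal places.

sin θ₁/V₁ = sin θ₂/V₂ ⇒ sin θ₂ = 2298·sin 7.9°/649 = 2298·0.1374/649 = 0.4867.
θ₂ = arcsin 0.4867 = 29.12° from the normal.

29.12°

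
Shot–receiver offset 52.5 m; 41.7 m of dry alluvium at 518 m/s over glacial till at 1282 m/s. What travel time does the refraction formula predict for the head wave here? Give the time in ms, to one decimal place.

θ_c = arcsin(V₁/V₂) = arcsin(518/1282) = 23.83°, cos θ_c = 0.9147.
Intercept time tᵢ = 2h cos θ_c / V₁ = 2·41.7·0.9147/518 = 0.14728 s.
t = x/V₂ + tᵢ = 52.5/1282 + 0.14728 = 0.18823 s.

188.2 ms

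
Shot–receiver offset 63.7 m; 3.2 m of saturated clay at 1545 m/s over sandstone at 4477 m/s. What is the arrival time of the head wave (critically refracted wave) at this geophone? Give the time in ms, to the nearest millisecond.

t = x/V₂ + 2h·√(V₂²−V₁²)/(V₁V₂).
√(V₂²−V₁²) = √(4477²−1545²) = 4202.0 m/s; delay term = 2·3.2·4202.0/(1545·4477) = 0.00389 s.
t = 63.7/4477 + 0.00389 = 0.01812 s.

18 ms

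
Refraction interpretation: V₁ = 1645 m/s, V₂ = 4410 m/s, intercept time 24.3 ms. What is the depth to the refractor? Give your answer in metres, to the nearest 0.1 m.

h = tᵢ·V₁·V₂ / (2·√(V₂²−V₁²)).
√(V₂²−V₁²) = √(4410² − 1645²) = 4091.7 m/s.
h = 0.0243 s × 1645 × 4410 / (2 × 4091.7) = 21.54 m.

21.5 m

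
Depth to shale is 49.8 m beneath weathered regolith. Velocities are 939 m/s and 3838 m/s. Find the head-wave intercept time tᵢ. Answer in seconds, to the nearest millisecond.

0.103 s

tᵢ = 2h·√(V₂²−V₁²)/(V₁V₂).
√(V₂²−V₁²) = √(3838²−939²) = 3721.4 m/s.
tᵢ = 2·49.8·3721.4/(939·3838) = 0.10285 s.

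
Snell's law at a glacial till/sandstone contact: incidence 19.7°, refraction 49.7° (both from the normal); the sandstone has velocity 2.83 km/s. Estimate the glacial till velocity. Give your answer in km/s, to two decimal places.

Snell's law: sin 19.7°/V₁ = sin 49.7°/V₂.
V₁ = V₂·sin 19.7°/sin 49.7° = 2.83 × 0.4420 = 1.25 km/s.

1.25 km/s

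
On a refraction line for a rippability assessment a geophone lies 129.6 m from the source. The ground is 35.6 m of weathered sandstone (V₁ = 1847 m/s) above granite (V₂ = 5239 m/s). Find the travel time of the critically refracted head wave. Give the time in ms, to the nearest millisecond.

θ_c = arcsin(V₁/V₂) = arcsin(1847/5239) = 20.64°, cos θ_c = 0.9358.
Intercept time tᵢ = 2h cos θ_c / V₁ = 2·35.6·0.9358/1847 = 0.03607 s.
t = x/V₂ + tᵢ = 129.6/5239 + 0.03607 = 0.06081 s.

61 ms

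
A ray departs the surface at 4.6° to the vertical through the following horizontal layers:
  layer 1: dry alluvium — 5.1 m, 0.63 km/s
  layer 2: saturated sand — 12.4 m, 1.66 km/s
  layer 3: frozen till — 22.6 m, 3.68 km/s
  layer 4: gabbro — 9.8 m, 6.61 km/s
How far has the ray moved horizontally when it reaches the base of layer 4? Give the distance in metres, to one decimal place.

Apply Snell's law at each interface; in layer i the horizontal offset is hᵢ·tan θᵢ.
Layer 1: θ = 4.60°; offset = 5.1·tan 4.60° = 0.410 m.
Layer 2: sin θ = 1.66·sin 4.6°/0.63 = 0.2113, θ = 12.20°; offset = 12.4·tan 12.20° = 2.681 m.
Layer 3: sin θ = 3.68·sin 4.6°/0.63 = 0.4685, θ = 27.93°; offset = 22.6·tan 27.93° = 11.984 m.
Layer 4: sin θ = 6.61·sin 4.6°/0.63 = 0.8415, θ = 57.29°; offset = 9.8·tan 57.29° = 15.261 m.
Σ offsets = 30.336 m.

30.3 m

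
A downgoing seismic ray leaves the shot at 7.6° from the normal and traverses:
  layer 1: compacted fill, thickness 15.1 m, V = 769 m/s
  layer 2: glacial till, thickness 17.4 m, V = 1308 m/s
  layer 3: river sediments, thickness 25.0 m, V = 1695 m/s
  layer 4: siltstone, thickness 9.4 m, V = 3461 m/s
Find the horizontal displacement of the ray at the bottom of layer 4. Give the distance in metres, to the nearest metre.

21 m

p = sin θ₁/V₁ = sin 7.6°/769 = 1.7198e-04 s/m is conserved through the stack.
Layer 1: θ = 7.60°; offset = 15.1·tan 7.60° = 2.015 m.
Layer 2: sin θ = p·1308 = 0.2250 → θ = 13.00°; offset = 17.4·tan 13.00° = 4.017 m.
Layer 3: sin θ = p·1695 = 0.2915 → θ = 16.95°; offset = 25.0·tan 16.95° = 7.619 m.
Layer 4: sin θ = p·3461 = 0.5952 → θ = 36.53°; offset = 9.4·tan 36.53° = 6.963 m.
Σ offsets = 20.614 m.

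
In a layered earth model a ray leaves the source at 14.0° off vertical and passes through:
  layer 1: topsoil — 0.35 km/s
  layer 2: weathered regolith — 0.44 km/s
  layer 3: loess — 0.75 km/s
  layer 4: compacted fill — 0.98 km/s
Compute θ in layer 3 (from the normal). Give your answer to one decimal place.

31.2°

Ray parameter p = sin 14.0° / 0.35 = 6.9121e-01 s/km.
sin θ_3 = p·V_3 = 6.9121e-01 × 0.75 = 0.5184.
θ_3 = 31.23° from the vertical.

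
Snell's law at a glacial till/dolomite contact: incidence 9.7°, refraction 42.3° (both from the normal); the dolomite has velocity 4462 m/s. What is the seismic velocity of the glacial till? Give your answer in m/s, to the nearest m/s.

Snell's law: sin 9.7°/V₁ = sin 42.3°/V₂.
V₁ = V₂·sin 9.7°/sin 42.3° = 4462 × 0.2504 = 1117.07 m/s.

1117 m/s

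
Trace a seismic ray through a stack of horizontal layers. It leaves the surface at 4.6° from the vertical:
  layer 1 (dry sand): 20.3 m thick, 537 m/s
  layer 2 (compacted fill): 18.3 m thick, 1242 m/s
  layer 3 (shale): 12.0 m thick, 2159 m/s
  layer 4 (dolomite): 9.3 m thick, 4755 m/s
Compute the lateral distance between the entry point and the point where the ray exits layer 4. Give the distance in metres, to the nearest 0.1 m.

18.6 m

Apply Snell's law at each interface; in layer i the horizontal offset is hᵢ·tan θᵢ.
Layer 1: θ = 4.60°; offset = 20.3·tan 4.60° = 1.633 m.
Layer 2: sin θ = 1242·sin 4.6°/537 = 0.1855, θ = 10.69°; offset = 18.3·tan 10.69° = 3.454 m.
Layer 3: sin θ = 2159·sin 4.6°/537 = 0.3224, θ = 18.81°; offset = 12.0·tan 18.81° = 4.088 m.
Layer 4: sin θ = 4755·sin 4.6°/537 = 0.7101, θ = 45.25°; offset = 9.3·tan 45.25° = 9.380 m.
Σ offsets = 18.556 m.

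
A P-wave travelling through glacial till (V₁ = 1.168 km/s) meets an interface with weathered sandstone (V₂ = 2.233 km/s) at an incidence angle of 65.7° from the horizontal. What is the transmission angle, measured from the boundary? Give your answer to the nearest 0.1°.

38.1°

Angle from the normal: 90° − 65.7° = 24.3°.
Snell's law: sin θ₂ = (V₂/V₁)·sin θ₁ = (2.233/1.168)·sin 24.3° = 0.7867.
θ₂ = sin⁻¹(0.7867) = 51.88° (from vertical).
From the interface: 90° − 51.88° = 38.12°.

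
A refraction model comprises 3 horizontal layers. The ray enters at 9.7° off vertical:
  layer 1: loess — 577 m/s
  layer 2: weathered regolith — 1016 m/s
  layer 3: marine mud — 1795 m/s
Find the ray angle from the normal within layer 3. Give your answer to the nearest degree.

32°

Ray parameter p = sin 9.7° / 577 = 2.9201e-04 s/m.
sin θ_3 = p·V_3 = 2.9201e-04 × 1795 = 0.5242.
θ_3 = arcsin 0.5242 = 31.61°.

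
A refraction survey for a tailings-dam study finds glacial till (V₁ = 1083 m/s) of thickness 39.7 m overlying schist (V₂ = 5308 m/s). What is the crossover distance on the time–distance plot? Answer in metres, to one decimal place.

97.7 m

x_cross = 2h·√((V₂+V₁)/(V₂−V₁)).
(V₂+V₁)/(V₂−V₁) = (5308+1083)/(5308−1083) = 1.5127; √ = 1.2299.
x_cross = 2·39.7·1.2299 = 97.65 m.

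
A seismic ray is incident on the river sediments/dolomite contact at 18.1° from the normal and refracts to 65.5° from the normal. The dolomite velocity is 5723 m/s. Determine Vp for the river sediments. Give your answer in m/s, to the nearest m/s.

1954 m/s

sin 18.1° = 0.3107; sin 65.5° = 0.9100.
V₁ = V₂·(sin θ₁/sin θ₂) = 5723·(0.3107/0.9100) = 1953.93 m/s.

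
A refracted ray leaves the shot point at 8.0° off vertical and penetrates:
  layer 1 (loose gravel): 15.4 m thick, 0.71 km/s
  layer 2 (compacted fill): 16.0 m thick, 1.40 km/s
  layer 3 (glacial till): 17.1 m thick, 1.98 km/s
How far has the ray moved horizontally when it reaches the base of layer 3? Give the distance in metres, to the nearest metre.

Ray parameter p = sin 8.0° / 0.71 km/s = 1.9602e-01 s/km.
Layer 1: θ = 8.00°; offset = 15.4·tan 8.00° = 2.164 m.
Layer 2: sin θ = p·1.40 = 0.2744 → θ = 15.93°; offset = 16.0·tan 15.93° = 4.566 m.
Layer 3: sin θ = p·1.98 = 0.3881 → θ = 22.84°; offset = 17.1·tan 22.84° = 7.201 m.
Total horizontal offset = 13.932 m.

14 m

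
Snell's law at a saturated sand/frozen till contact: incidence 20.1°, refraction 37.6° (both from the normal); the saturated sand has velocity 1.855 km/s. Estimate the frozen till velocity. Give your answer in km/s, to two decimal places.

sin 20.1° = 0.3437; sin 37.6° = 0.6101.
V₂ = V₁·(sin θ₂/sin θ₁) = 1.855·(0.6101/0.3437) = 3.29 km/s.

3.29 km/s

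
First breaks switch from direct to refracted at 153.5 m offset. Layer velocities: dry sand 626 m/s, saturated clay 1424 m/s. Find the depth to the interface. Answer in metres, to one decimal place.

47.9 m

h = (x_cross/2)·√((V₂−V₁)/(V₂+V₁)).
(V₂−V₁)/(V₂+V₁) = (1424−626)/(1424+626) = 0.3893; √ = 0.6239.
h = (153.5/2)·0.6239 = 47.89 m.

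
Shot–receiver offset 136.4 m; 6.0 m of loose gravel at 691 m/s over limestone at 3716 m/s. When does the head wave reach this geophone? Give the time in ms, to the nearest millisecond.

54 ms

θ_c = arcsin(V₁/V₂) = arcsin(691/3716) = 10.72°, cos θ_c = 0.9826.
Intercept time tᵢ = 2h cos θ_c / V₁ = 2·6.0·0.9826/691 = 0.01706 s.
t = x/V₂ + tᵢ = 136.4/3716 + 0.01706 = 0.05377 s.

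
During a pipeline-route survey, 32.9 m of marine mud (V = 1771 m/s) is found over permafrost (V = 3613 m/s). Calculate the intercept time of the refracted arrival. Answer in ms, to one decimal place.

32.4 ms

tᵢ = 2h·√(V₂²−V₁²)/(V₁V₂).
√(V₂²−V₁²) = √(3613²−1771²) = 3149.2 m/s.
tᵢ = 2·32.9·3149.2/(1771·3613) = 0.03238 s.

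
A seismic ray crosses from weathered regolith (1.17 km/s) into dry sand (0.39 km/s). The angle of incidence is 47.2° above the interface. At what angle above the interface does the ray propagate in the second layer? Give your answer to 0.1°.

76.9°

Angle from the normal: 90° − 47.2° = 42.8°.
Snell's law: sin θ₂ = (V₂/V₁)·sin θ₁ = (0.39/1.17)·sin 42.8° = 0.2265.
θ₂ = sin⁻¹(0.2265) = 13.09° (from vertical).
From the interface: 90° − 13.09° = 76.91°.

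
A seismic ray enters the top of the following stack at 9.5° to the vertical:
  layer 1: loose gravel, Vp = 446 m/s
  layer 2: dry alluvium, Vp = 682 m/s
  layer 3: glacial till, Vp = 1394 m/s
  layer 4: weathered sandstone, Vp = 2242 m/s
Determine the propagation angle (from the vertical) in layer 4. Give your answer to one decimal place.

Snell's law across each interface conserves sin θ / V, so sin θ_4 = V_4·sin θ₁/V₁.
sin θ_4 = 2242 × sin 9.5° / 446 = 0.8297.
θ_4 = 56.07° from the vertical.

56.1°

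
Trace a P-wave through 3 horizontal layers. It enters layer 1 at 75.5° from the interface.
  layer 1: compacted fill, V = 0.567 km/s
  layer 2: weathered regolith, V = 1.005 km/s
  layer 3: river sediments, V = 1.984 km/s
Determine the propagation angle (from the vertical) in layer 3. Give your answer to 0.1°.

From the normal: θ₁ = 90° − 75.5° = 14.5°.
Ray parameter p = sin 14.5° / 0.567 = 4.4159e-01 s/km.
sin θ_3 = p·V_3 = 4.4159e-01 × 1.984 = 0.8761.
θ_3 = arcsin 0.8761 = 61.18°.

61.2°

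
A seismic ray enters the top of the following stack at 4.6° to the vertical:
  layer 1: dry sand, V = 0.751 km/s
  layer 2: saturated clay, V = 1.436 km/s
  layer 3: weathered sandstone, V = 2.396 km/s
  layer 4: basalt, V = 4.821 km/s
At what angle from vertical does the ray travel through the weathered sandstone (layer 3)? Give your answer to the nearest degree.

Snell's law across each interface conserves sin θ / V, so sin θ_3 = V_3·sin θ₁/V₁.
sin θ_3 = 2.396 × sin 4.6° / 0.751 = 0.2559.
θ_3 = 14.83° from the vertical.

15°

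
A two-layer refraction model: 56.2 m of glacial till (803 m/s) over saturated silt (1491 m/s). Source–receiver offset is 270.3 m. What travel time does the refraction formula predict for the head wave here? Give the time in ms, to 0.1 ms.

θ_c = arcsin(V₁/V₂) = arcsin(803/1491) = 32.59°, cos θ_c = 0.8426.
Intercept time tᵢ = 2h cos θ_c / V₁ = 2·56.2·0.8426/803 = 0.11794 s.
t = x/V₂ + tᵢ = 270.3/1491 + 0.11794 = 0.29923 s.

299.2 ms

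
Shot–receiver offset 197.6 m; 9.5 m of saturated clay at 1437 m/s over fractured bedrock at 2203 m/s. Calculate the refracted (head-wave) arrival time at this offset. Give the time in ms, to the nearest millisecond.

100 ms

θ_c = arcsin(V₁/V₂) = arcsin(1437/2203) = 40.71°, cos θ_c = 0.7580.
Intercept time tᵢ = 2h cos θ_c / V₁ = 2·9.5·0.7580/1437 = 0.01002 s.
t = x/V₂ + tᵢ = 197.6/2203 + 0.01002 = 0.09972 s.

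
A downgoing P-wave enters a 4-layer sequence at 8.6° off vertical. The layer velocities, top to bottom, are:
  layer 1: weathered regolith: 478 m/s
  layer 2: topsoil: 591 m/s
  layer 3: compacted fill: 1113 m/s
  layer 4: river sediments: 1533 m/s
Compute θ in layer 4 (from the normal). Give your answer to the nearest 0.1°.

Ray parameter p = sin 8.6° / 478 = 3.1284e-04 s/m.
sin θ_4 = p·V_4 = 3.1284e-04 × 1533 = 0.4796.
θ_4 = 28.66° from the vertical.

28.7°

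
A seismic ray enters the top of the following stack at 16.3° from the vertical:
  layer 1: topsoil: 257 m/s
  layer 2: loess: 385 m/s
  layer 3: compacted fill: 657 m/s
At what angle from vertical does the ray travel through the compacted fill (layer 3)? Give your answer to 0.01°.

Ray parameter p = sin 16.3° / 257 = 1.0921e-03 s/m.
sin θ_3 = p·V_3 = 1.0921e-03 × 657 = 0.7175.
θ_3 = 45.85° from the vertical.

45.85°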